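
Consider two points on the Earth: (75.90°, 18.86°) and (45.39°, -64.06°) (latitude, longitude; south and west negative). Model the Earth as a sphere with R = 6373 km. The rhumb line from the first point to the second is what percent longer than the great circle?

7.1%

Great circle: σ = 0.7791 rad → d_gc = Rσ = 4965.2 km
Rhumb: Δφ = -0.5325, Δλ = -1.4472, Δψ = -1.1991, q = Δφ/Δψ = 0.4441 → d_rh = R√(Δφ²+q²Δλ²) = 5319.1 km
Excess = (5319.1 − 4965.2) / 4965.2 = 353.9 / 4965.2 = 7.13% ≈ 7.1%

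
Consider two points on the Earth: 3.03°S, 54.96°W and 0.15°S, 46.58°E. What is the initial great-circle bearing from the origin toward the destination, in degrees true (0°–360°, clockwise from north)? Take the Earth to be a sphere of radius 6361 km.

θ = atan2( sin Δλ·cos φ₂ ,  cos φ₁ sin φ₂ − sin φ₁ cos φ₂ cos Δλ )
  = atan2(+0.9798, -0.0132) = 90.77°

90.8°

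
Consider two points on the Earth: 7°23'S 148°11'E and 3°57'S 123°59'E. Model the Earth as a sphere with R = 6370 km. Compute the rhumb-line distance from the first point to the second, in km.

2704 km

Δψ = ln[tan(π/4+φ₂/2)/tan(π/4+φ₁/2)] = +0.0602;  Δφ = +0.0599 rad,  Δλ = -0.4224 rad
q = Δφ/Δψ = 0.9950
d = R·√(Δφ² + q²Δλ²) = 6370·0.42449 = 2704 km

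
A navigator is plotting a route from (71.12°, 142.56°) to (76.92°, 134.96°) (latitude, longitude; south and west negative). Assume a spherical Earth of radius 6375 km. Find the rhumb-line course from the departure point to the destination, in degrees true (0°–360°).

340.4°

Meridional parts: M(φ₁)=+1.7942, M(φ₂)=+2.1659 → ΔM = +0.3718;  Δλ = -0.1326 rad
tan C = Δλ / ΔM = -0.3568 → C = 340.36°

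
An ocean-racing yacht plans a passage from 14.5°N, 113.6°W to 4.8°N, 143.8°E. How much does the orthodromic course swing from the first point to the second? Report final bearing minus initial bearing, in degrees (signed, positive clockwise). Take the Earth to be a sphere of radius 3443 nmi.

-23.7°

Initial bearing θ₁ = atan2(sin Δλ cos φ₂, cos φ₁ sin φ₂ − sin φ₁ cos φ₂ cos Δλ) = 277.93°
Final bearing θ₂ = (initial bearing from the destination back to the start) + 180° = 254.21°
Δθ = θ₂ − θ₁ = -23.7°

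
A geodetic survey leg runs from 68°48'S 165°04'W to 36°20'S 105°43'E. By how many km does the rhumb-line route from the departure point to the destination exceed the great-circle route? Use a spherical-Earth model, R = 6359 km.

Great circle: cos σ = sin φ₁ sin φ₂ + cos φ₁ cos φ₂ cos Δλ,  σ = 0.9808 rad → d_gc = 6236.8 km
Rhumb line: Δψ = +0.9944, q = Δφ/Δψ = 0.5698, d_rh = R√(Δφ²+q²Δλ²) = 6694.9 km
Excess = 6694.9 − 6236.8 = 458.1 ≈ 458 km

458 km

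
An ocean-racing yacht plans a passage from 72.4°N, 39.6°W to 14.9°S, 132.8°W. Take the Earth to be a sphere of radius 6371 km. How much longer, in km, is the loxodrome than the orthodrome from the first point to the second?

Great circle: cos σ = sin φ₁ sin φ₂ + cos φ₁ cos φ₂ cos Δλ,  σ = 1.8353 rad → d_gc = 11692.5 km
Rhumb line: Δψ = -2.1286, q = Δφ/Δψ = 0.7158, d_rh = R√(Δφ²+q²Δλ²) = 12217.3 km
Excess = 12217.3 − 11692.5 = 524.8 ≈ 525 km

525 km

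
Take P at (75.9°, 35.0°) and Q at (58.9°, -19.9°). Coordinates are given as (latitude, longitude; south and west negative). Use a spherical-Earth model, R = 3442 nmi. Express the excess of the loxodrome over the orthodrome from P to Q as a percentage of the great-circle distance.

3.3%

Great circle: σ = 0.4445 rad → d_gc = Rσ = 1530.0 nmi
Rhumb: Δφ = -0.2967, Δλ = -0.9582, Δψ = -0.8110, q = Δφ/Δψ = 0.3659 → d_rh = R√(Δφ²+q²Δλ²) = 1580.8 nmi
Excess = (1580.8 − 1530.0) / 1530.0 = 50.8 / 1530.0 = 3.32% ≈ 3.3%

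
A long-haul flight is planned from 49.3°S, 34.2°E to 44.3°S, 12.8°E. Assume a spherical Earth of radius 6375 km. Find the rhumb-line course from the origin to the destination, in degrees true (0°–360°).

Δψ = ln[tan(π/4+φ₂/2)/tan(π/4+φ₁/2)] = +0.1276
Δλ = -0.3735 rad (taken the short way round)
course = atan2(Δλ, Δψ) = 288.86°

288.9°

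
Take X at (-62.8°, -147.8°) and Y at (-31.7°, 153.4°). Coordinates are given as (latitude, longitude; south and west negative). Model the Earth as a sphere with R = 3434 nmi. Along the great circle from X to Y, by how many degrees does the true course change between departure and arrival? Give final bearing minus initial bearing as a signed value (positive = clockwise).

At departure: θ₁ = atan2(sin Δλ cos φ₂, cos φ₁ sin φ₂ − sin φ₁ cos φ₂ cos Δλ) = 281.78°
At arrival: θ₂ = atan2(sin Δλ cos φ₁, −cos φ₂ sin φ₁ + sin φ₂ cos φ₁ cos Δλ) = 328.27°
Δθ = θ₂ − θ₁ = +46.5°

+46.5°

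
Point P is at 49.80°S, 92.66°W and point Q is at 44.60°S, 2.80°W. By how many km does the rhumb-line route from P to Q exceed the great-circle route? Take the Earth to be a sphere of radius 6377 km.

413 km

Great circle: cos σ = sin φ₁ sin φ₂ + cos φ₁ cos φ₂ cos Δλ,  σ = 1.0034 rad → d_gc = 6398.8 km
Rhumb line: Δψ = +0.1337, q = Δφ/Δψ = 0.6787, d_rh = R√(Δφ²+q²Δλ²) = 6812.2 km
Excess = 6812.2 − 6398.8 = 413.4 ≈ 413 km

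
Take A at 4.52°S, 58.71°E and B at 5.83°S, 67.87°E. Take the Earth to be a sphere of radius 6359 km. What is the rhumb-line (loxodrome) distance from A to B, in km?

Rhumb course C = atan2(Δλ, Δψ) with Δψ = ln[tan(π/4+φ₂/2)/tan(π/4+φ₁/2)] = -0.0230, Δλ = +0.1599 → C = 98.17°
d = R·|Δφ| / |cos C| = 6359·0.02286 / 0.14214 = 1023 km

1023 km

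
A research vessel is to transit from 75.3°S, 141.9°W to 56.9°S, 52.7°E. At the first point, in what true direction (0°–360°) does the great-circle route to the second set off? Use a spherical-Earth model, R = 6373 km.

190.8°

θ = atan2( sin Δλ·cos φ₂ ,  cos φ₁ sin φ₂ − sin φ₁ cos φ₂ cos Δλ )
  = atan2(-0.1377, -0.7237) = 190.77°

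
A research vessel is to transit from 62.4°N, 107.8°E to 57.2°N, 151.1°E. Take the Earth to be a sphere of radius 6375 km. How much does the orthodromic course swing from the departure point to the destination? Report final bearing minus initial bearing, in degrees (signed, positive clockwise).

Initial bearing θ₁ = atan2(sin Δλ cos φ₂, cos φ₁ sin φ₂ − sin φ₁ cos φ₂ cos Δλ) = 83.85°
Final bearing θ₂ = (initial bearing from the destination back to the start) + 180° = 121.75°
Δθ = θ₂ − θ₁ = +37.9°

+37.9°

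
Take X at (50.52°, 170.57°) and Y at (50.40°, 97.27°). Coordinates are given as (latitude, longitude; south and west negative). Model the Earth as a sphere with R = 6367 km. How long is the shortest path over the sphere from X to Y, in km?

4964 km

Haversine: a = sin²(Δφ/2)+cos φ₁ cos φ₂ sin²(Δλ/2) = 0.14441;  σ = 2·atan2(√a,√(1−a))
σ = 44.669° → d = Rσ = 6367·0.77962 = 4964 km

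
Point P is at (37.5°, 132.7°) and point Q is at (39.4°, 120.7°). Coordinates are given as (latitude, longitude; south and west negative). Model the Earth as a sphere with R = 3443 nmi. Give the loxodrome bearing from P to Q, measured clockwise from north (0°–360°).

281.4°

Meridional parts: M(φ₁)=+0.7070, M(φ₂)=+0.7493 → ΔM = +0.0423;  Δλ = -0.2094 rad
tan C = Δλ / ΔM = -4.9457 → C = 281.43°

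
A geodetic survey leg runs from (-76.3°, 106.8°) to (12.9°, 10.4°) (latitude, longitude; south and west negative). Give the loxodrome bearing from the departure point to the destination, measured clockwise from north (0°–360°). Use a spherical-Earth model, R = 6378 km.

Meridional parts: M(φ₁)=-2.1192, M(φ₂)=+0.2271 → ΔM = +2.3463;  Δλ = -1.6825 rad
tan C = Δλ / ΔM = -0.7171 → C = 324.36°

324.4°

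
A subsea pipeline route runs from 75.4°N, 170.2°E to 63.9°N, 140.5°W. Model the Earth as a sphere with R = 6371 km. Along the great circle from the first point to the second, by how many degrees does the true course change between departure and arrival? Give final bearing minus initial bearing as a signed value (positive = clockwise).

+46.8°

Initial bearing θ₁ = atan2(sin Δλ cos φ₂, cos φ₁ sin φ₂ − sin φ₁ cos φ₂ cos Δλ) = 98.74°
Final bearing θ₂ = (initial bearing from the destination back to the start) + 180° = 145.51°
Δθ = θ₂ − θ₁ = +46.8°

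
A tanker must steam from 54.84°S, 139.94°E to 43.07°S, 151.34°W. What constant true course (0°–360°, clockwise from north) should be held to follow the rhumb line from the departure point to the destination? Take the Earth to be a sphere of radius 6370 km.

75.3°

Δψ = ln[tan(π/4+φ₂/2)/tan(π/4+φ₁/2)] = +0.3149
Δλ = +1.1994 rad (taken the short way round)
course = atan2(Δλ, Δψ) = 75.29°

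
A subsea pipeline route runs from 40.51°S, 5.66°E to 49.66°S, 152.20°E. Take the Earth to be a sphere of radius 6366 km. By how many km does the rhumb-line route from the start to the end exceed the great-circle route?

Great circle: cos σ = sin φ₁ sin φ₂ + cos φ₁ cos φ₂ cos Δλ,  σ = 1.4862 rad → d_gc = 9460.9 km
Rhumb line: Δψ = -0.2269, q = Δφ/Δψ = 0.7038, d_rh = R√(Δφ²+q²Δλ²) = 11503.9 km
Excess = 11503.9 − 9460.9 = 2043.0 ≈ 2043 km

2043 km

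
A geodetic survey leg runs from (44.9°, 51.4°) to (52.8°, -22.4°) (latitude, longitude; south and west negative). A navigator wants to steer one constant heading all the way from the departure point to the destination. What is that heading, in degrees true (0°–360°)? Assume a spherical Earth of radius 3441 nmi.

279.3°

Δψ = ln[tan(π/4+φ₂/2)/tan(π/4+φ₁/2)] = +0.2101
Δλ = -1.2881 rad (taken the short way round)
course = atan2(Δλ, Δψ) = 279.27°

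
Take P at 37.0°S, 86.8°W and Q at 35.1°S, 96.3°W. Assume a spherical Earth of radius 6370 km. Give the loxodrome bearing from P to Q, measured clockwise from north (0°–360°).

283.9°

Meridional parts: M(φ₁)=-0.6960, M(φ₂)=-0.6550 → ΔM = +0.0410;  Δλ = -0.1658 rad
tan C = Δλ / ΔM = -4.0421 → C = 283.90°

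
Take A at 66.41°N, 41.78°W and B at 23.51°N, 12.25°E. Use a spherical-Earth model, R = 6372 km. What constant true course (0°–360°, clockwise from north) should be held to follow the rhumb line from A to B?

140.5°

Meridional parts: M(φ₁)=+1.5663, M(φ₂)=+0.4224 → ΔM = -1.1439;  Δλ = +0.9430 rad
tan C = Δλ / ΔM = -0.8244 → C = 140.50°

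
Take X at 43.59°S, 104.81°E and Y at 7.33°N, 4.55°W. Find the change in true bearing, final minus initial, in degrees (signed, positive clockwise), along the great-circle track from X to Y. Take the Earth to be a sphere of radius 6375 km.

+51.9°

Initial bearing θ₁ = atan2(sin Δλ cos φ₂, cos φ₁ sin φ₂ − sin φ₁ cos φ₂ cos Δλ) = 261.83°
Final bearing θ₂ = (initial bearing from the destination back to the start) + 180° = 313.71°
Δθ = θ₂ − θ₁ = +51.9°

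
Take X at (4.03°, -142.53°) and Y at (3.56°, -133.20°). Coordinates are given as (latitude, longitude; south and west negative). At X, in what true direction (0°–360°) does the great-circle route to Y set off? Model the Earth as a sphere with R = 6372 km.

92.6°

N = sin Δλ·cos φ₂ = +0.1618;  D = cos φ₁ sin φ₂ − sin φ₁ cos φ₂ cos Δλ = -0.0073
initial course = atan2(N, D) = 92.57°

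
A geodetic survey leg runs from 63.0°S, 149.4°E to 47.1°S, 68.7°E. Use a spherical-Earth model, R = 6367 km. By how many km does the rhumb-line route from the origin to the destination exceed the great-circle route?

311 km

Great circle: cos σ = sin φ₁ sin φ₂ + cos φ₁ cos φ₂ cos Δλ,  σ = 0.7917 rad → d_gc = 5040.7 km
Rhumb line: Δψ = +0.4926, q = Δφ/Δψ = 0.5634, d_rh = R√(Δφ²+q²Δλ²) = 5352.1 km
Excess = 5352.1 − 5040.7 = 311.4 ≈ 311 km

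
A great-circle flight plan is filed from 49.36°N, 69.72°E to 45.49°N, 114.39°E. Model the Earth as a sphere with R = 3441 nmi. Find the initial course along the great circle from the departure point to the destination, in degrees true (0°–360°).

N = sin Δλ·cos φ₂ = +0.4928;  D = cos φ₁ sin φ₂ − sin φ₁ cos φ₂ cos Δλ = +0.0862
initial course = atan2(N, D) = 80.08°

80.1°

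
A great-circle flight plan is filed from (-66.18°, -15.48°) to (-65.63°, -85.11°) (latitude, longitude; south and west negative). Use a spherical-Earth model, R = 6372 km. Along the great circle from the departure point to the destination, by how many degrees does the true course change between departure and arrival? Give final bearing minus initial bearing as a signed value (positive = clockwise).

Initial bearing θ₁ = atan2(sin Δλ cos φ₂, cos φ₁ sin φ₂ − sin φ₁ cos φ₂ cos Δλ) = 238.56°
Final bearing θ₂ = (initial bearing from the destination back to the start) + 180° = 303.38°
Δθ = θ₂ − θ₁ = +64.8°

+64.8°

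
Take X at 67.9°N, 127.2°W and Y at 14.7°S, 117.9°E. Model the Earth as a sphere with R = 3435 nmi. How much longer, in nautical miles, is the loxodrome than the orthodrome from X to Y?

449 nmi

Great circle: cos σ = sin φ₁ sin φ₂ + cos φ₁ cos φ₂ cos Δλ,  σ = 1.9696 rad → d_gc = 6765.6 nmi
Rhumb line: Δψ = -1.8927, q = Δφ/Δψ = 0.7617, d_rh = R√(Δφ²+q²Δλ²) = 7214.7 nmi
Excess = 7214.7 − 6765.6 = 449.1 ≈ 449 nmi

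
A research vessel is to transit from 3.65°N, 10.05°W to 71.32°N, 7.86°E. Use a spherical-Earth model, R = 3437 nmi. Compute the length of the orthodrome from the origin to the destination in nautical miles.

4117 nmi

Haversine: a = sin²(Δφ/2)+cos φ₁ cos φ₂ sin²(Δλ/2) = 0.31777;  σ = 2·atan2(√a,√(1−a))
σ = 68.626° → d = Rσ = 3437·1.19775 = 4117 nmi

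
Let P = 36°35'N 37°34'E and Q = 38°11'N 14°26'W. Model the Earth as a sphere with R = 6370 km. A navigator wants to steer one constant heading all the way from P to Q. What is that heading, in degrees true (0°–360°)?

272.2°

Meridional parts: M(φ₁)=+0.6869, M(φ₂)=+0.7221 → ΔM = +0.0351;  Δλ = -0.9076 rad
tan C = Δλ / ΔM = -25.8224 → C = 272.22°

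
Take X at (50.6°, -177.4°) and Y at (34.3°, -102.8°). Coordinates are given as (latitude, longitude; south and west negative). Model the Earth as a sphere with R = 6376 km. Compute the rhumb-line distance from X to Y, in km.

6335 km

Rhumb course C = atan2(Δλ, Δψ) with Δψ = ln[tan(π/4+φ₂/2)/tan(π/4+φ₁/2)] = -0.3891, Δλ = +1.3020 → C = 106.64°
d = R·|Δφ| / |cos C| = 6376·0.28449 / 0.28633 = 6335 km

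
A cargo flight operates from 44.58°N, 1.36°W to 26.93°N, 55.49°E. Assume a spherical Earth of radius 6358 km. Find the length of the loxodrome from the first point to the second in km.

5443 km

Δψ = ln[tan(π/4+φ₂/2)/tan(π/4+φ₁/2)] = -0.3827;  Δφ = -0.3081 rad,  Δλ = +0.9922 rad
q = Δφ/Δψ = 0.8049
d = R·√(Δφ² + q²Δλ²) = 6358·0.85603 = 5443 km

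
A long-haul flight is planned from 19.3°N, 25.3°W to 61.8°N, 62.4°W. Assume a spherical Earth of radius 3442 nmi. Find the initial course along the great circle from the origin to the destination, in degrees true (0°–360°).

N = sin Δλ·cos φ₂ = -0.2850;  D = cos φ₁ sin φ₂ − sin φ₁ cos φ₂ cos Δλ = +0.7072
initial course = atan2(N, D) = 338.05°

338.0°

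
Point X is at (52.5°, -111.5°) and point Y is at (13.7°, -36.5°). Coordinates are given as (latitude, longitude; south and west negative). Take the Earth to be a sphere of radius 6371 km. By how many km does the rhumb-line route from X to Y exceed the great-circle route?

Great circle: cos σ = sin φ₁ sin φ₂ + cos φ₁ cos φ₂ cos Δλ,  σ = 1.2228 rad → d_gc = 7790.75 km
Rhumb line: Δψ = -0.8390, q = Δφ/Δψ = 0.8071, d_rh = R√(Δφ²+q²Δλ²) = 7995.22 km
Excess = 7995.22 − 7790.75 = 204.47 ≈ 204 km

204 km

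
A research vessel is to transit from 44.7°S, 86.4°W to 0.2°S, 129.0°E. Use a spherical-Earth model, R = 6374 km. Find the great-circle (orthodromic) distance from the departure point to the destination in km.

cos σ = sin φ₁ sin φ₂ + cos φ₁ cos φ₂ cos Δλ
      = sin(-44.70°)sin(-0.20°) + cos(-44.70°)cos(-0.20°)cos(-144.60°) = -0.5769
σ = 125.235° → d = Rσ = 6374·2.18577 = 13932 km

13932 km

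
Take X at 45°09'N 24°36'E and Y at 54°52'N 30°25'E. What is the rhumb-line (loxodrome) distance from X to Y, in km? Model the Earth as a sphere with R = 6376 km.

Rhumb course C = atan2(Δλ, Δψ) with Δψ = ln[tan(π/4+φ₂/2)/tan(π/4+φ₁/2)] = +0.2651, Δλ = +0.1015 → C = 20.95°
d = R·|Δφ| / |cos C| = 6376·0.16959 / 0.93387 = 1158 km

1158 km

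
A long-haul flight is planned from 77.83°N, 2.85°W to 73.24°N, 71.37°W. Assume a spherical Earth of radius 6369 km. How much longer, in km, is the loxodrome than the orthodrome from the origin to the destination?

Great circle: cos σ = sin φ₁ sin φ₂ + cos φ₁ cos φ₂ cos Δλ,  σ = 0.2899 rad → d_gc = 1846.6 km
Rhumb line: Δψ = -0.3234, q = Δφ/Δψ = 0.2477, d_rh = R√(Δφ²+q²Δλ²) = 1954.4 km
Excess = 1954.4 − 1846.6 = 107.8 ≈ 108 km

108 km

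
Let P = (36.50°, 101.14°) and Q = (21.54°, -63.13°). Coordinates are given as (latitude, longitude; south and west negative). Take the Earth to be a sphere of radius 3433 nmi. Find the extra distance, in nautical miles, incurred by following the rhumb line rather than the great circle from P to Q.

Great circle: cos σ = sin φ₁ sin φ₂ + cos φ₁ cos φ₂ cos Δλ,  σ = 2.0959 rad → d_gc = 7195.3 nmi
Rhumb line: Δψ = -0.3000, q = Δφ/Δψ = 0.8704, d_rh = R√(Δφ²+q²Δλ²) = 8614.0 nmi
Excess = 8614.0 − 7195.3 = 1418.7 ≈ 1419 nmi

1419 nmi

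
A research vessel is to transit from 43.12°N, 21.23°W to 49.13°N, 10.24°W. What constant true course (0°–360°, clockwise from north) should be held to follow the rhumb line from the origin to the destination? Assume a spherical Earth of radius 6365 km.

51.7°

Δψ = ln[tan(π/4+φ₂/2)/tan(π/4+φ₁/2)] = +0.1516
Δλ = +0.1918 rad (taken the short way round)
course = atan2(Δλ, Δψ) = 51.69°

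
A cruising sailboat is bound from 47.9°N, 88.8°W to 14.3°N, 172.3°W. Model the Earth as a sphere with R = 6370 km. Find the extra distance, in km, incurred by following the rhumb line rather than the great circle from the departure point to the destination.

Great circle: cos σ = sin φ₁ sin φ₂ + cos φ₁ cos φ₂ cos Δλ,  σ = 1.3111 rad → d_gc = 8351.6 km
Rhumb line: Δψ = -0.7026, q = Δφ/Δψ = 0.8346, d_rh = R√(Δφ²+q²Δλ²) = 8601.4 km
Excess = 8601.4 − 8351.6 = 249.8 ≈ 250 km

250 km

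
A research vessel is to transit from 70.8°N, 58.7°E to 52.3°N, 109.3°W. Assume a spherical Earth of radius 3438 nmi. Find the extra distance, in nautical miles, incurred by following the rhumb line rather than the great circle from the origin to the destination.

Great circle: cos σ = sin φ₁ sin φ₂ + cos φ₁ cos φ₂ cos Δλ,  σ = 0.9878 rad → d_gc = 3396.2 nmi
Rhumb line: Δψ = -0.7023, q = Δφ/Δψ = 0.4597, d_rh = R√(Δφ²+q²Δλ²) = 4765.4 nmi
Excess = 4765.4 − 3396.2 = 1369.2 ≈ 1369 nmi

1369 nmi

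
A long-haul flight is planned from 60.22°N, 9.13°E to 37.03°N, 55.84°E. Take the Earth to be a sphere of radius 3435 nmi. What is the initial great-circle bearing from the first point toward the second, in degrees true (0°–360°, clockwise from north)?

106.9°

θ = atan2( sin Δλ·cos φ₂ ,  cos φ₁ sin φ₂ − sin φ₁ cos φ₂ cos Δλ )
  = atan2(+0.5811, -0.1760) = 106.85°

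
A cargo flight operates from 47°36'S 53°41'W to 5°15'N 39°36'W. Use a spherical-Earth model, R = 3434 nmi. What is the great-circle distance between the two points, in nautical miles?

3254 nmi

Haversine: a = sin²(Δφ/2)+cos φ₁ cos φ₂ sin²(Δλ/2) = 0.20814;  σ = 2·atan2(√a,√(1−a))
σ = 54.287° → d = Rσ = 3434·0.94749 = 3254 nmi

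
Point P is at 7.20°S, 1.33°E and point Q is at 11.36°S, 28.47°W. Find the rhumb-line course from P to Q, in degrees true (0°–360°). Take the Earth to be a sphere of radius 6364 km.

261.9°

Meridional parts: M(φ₁)=-0.1260, M(φ₂)=-0.1996 → ΔM = -0.0736;  Δλ = -0.5201 rad
tan C = Δλ / ΔM = +7.0681 → C = 261.95°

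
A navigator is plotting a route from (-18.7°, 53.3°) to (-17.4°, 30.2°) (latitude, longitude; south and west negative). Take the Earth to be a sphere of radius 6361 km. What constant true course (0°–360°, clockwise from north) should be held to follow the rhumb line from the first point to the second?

Meridional parts: M(φ₁)=-0.3323, M(φ₂)=-0.3085 → ΔM = +0.0239;  Δλ = -0.4032 rad
tan C = Δλ / ΔM = -16.8943 → C = 273.39°

273.4°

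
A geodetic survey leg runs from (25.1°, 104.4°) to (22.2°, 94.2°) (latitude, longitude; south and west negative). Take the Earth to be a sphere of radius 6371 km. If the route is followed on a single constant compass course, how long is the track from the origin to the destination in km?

Rhumb course C = atan2(Δλ, Δψ) with Δψ = ln[tan(π/4+φ₂/2)/tan(π/4+φ₁/2)] = -0.0553, Δλ = -0.1780 → C = 252.75°
d = R·|Δφ| / |cos C| = 6371·0.05061 / 0.29647 = 1088 km

1088 km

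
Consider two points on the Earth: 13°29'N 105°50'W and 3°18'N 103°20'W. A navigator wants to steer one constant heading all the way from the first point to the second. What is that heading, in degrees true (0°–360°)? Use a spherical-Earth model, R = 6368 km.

166.4°

Δψ = ln[tan(π/4+φ₂/2)/tan(π/4+φ₁/2)] = -0.1799
Δλ = +0.0436 rad (taken the short way round)
course = atan2(Δλ, Δψ) = 166.37°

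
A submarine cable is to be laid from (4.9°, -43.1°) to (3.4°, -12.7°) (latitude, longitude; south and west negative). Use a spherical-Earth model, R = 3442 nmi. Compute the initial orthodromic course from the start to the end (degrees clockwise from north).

91.6°

N = sin Δλ·cos φ₂ = +0.5051;  D = cos φ₁ sin φ₂ − sin φ₁ cos φ₂ cos Δλ = -0.0145
initial course = atan2(N, D) = 91.64°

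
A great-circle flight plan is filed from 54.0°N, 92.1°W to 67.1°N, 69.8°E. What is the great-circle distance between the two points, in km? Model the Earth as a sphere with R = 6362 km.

cos σ = sin φ₁ sin φ₂ + cos φ₁ cos φ₂ cos Δλ
      = sin(54.00°)sin(67.10°) + cos(54.00°)cos(67.10°)cos(161.90°) = 0.5279
σ = 58.140° → d = Rσ = 6362·1.01473 = 6456 km

6456 km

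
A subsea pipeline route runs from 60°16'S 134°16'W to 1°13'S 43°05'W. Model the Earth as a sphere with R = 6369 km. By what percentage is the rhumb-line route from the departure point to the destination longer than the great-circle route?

Great circle: σ = 1.5626 rad → d_gc = Rσ = 9952.2 km
Rhumb: Δφ = +1.0306, Δλ = +1.5914, Δψ = +1.3051, q = Δφ/Δψ = 0.7897 → d_rh = R√(Δφ²+q²Δλ²) = 10351.6 km
Excess = (10351.6 − 9952.2) / 9952.2 = 399.4 / 9952.2 = 4.01% ≈ 4.0%

4.0%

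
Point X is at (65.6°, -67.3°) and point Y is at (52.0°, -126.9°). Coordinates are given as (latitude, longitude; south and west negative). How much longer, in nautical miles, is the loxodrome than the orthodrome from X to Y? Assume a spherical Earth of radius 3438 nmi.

Great circle: cos σ = sin φ₁ sin φ₂ + cos φ₁ cos φ₂ cos Δλ,  σ = 0.5617 rad → d_gc = 1931.3 nmi
Rhumb line: Δψ = -0.4654, q = Δφ/Δψ = 0.5101, d_rh = R√(Δφ²+q²Δλ²) = 1998.4 nmi
Excess = 1998.4 − 1931.3 = 67.1 ≈ 67 nmi

67 nmi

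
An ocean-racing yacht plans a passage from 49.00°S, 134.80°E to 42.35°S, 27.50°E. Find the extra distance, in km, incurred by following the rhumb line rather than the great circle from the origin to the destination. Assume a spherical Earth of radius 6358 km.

Great circle: cos σ = sin φ₁ sin φ₂ + cos φ₁ cos φ₂ cos Δλ,  σ = 1.1980 rad → d_gc = 7616.8 km
Rhumb line: Δψ = +0.1664, q = Δφ/Δψ = 0.6975, d_rh = R√(Δφ²+q²Δλ²) = 8337.9 km
Excess = 8337.9 − 7616.8 = 721.1 ≈ 721 km

721 km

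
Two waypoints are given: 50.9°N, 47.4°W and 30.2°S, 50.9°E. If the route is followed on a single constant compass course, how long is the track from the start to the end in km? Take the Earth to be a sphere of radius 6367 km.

13264 km

Rhumb course C = atan2(Δλ, Δψ) with Δψ = ln[tan(π/4+φ₂/2)/tan(π/4+φ₁/2)] = -1.5887, Δλ = +1.7157 → C = 132.80°
d = R·|Δφ| / |cos C| = 6367·1.41546 / 0.67944 = 13264 km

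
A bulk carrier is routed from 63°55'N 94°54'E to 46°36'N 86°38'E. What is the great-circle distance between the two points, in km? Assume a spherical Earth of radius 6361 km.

cos σ = sin φ₁ sin φ₂ + cos φ₁ cos φ₂ cos Δλ
      = sin(63.92°)sin(46.60°) + cos(63.92°)cos(46.60°)cos(-8.27°) = 0.9515
σ = 17.911° → d = Rσ = 6361·0.31261 = 1988 km

1988 km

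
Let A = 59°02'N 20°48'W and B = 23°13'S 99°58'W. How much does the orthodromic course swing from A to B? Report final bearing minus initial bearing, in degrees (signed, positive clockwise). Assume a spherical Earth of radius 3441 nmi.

-37.3°

At departure: θ₁ = atan2(sin Δλ cos φ₂, cos φ₁ sin φ₂ − sin φ₁ cos φ₂ cos Δλ) = 248.75°
At arrival: θ₂ = atan2(sin Δλ cos φ₁, −cos φ₂ sin φ₁ + sin φ₂ cos φ₁ cos Δλ) = 211.45°
Δθ = θ₂ − θ₁ = -37.3°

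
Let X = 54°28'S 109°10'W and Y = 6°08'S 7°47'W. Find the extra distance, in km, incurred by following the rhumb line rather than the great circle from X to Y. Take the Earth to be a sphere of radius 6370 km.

Great circle: cos σ = sin φ₁ sin φ₂ + cos φ₁ cos φ₂ cos Δλ,  σ = 1.5979 rad → d_gc = 10178.7 km
Rhumb line: Δψ = +1.0309, q = Δφ/Δψ = 0.8183, d_rh = R√(Δφ²+q²Δλ²) = 10674.9 km
Excess = 10674.9 − 10178.7 = 496.2 ≈ 496 km

496 km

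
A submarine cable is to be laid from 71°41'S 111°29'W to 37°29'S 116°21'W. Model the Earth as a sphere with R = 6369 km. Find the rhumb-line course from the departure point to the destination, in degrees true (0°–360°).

355.7°

Δψ = ln[tan(π/4+φ₂/2)/tan(π/4+φ₁/2)] = +1.1184
Δλ = -0.0849 rad (taken the short way round)
course = atan2(Δλ, Δψ) = 355.66°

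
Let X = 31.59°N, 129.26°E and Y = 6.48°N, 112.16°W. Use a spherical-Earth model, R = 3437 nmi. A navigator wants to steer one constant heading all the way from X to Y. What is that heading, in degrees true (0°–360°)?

Meridional parts: M(φ₁)=+0.5816, M(φ₂)=+0.1133 → ΔM = -0.4683;  Δλ = +2.0696 rad
tan C = Δλ / ΔM = -4.4197 → C = 102.75°

102.7°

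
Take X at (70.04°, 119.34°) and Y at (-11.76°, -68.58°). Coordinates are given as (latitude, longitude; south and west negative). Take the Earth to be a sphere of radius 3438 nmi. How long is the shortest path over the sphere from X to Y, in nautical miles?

cos σ = sin φ₁ sin φ₂ + cos φ₁ cos φ₂ cos Δλ
      = sin(70.04°)sin(-11.76°) + cos(70.04°)cos(-11.76°)cos(172.08°) = -0.5226
σ = 121.506° → d = Rσ = 3438·2.12067 = 7291 nmi

7291 nmi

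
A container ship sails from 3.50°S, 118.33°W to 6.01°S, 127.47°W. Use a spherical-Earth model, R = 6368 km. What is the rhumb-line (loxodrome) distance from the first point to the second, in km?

1050 km

Δψ = ln[tan(π/4+φ₂/2)/tan(π/4+φ₁/2)] = -0.0440;  Δφ = -0.0438 rad,  Δλ = -0.1595 rad
q = Δφ/Δψ = 0.9965
d = R·√(Δφ² + q²Δλ²) = 6368·0.16489 = 1050 km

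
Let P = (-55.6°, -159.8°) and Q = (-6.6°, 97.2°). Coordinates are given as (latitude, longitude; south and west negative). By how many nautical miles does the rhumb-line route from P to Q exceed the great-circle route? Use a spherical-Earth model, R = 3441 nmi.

Great circle: cos σ = sin φ₁ sin φ₂ + cos φ₁ cos φ₂ cos Δλ,  σ = 1.6022 rad → d_gc = 5513.2 nmi
Rhumb line: Δψ = +1.0572, q = Δφ/Δψ = 0.8090, d_rh = R√(Δφ²+q²Δλ²) = 5805.2 nmi
Excess = 5805.2 − 5513.2 = 292.0 ≈ 292 nmi

292 nmi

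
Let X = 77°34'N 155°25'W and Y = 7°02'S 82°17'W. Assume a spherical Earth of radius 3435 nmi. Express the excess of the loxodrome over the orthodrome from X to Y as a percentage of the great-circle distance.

Great circle: σ = 1.6284 rad → d_gc = Rσ = 5593.6 nmi
Rhumb: Δφ = -1.4765, Δλ = +1.2764, Δψ = -2.3401, q = Δφ/Δψ = 0.6310 → d_rh = R√(Δφ²+q²Δλ²) = 5777.4 nmi
Excess = (5777.4 − 5593.6) / 5593.6 = 183.8 / 5593.6 = 3.29% ≈ 3.3%

3.3%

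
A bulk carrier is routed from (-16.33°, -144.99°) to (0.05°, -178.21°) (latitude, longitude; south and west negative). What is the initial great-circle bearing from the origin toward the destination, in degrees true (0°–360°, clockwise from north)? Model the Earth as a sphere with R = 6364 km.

293.3°

N = sin Δλ·cos φ₂ = -0.5479;  D = cos φ₁ sin φ₂ − sin φ₁ cos φ₂ cos Δλ = +0.2361
initial course = atan2(N, D) = 293.31°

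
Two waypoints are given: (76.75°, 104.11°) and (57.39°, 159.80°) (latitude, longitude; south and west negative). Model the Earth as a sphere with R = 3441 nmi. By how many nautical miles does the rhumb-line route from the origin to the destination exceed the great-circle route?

55 nmi

Great circle: cos σ = sin φ₁ sin φ₂ + cos φ₁ cos φ₂ cos Δλ,  σ = 0.4744 rad → d_gc = 1632.5 nmi
Rhumb line: Δψ = -0.9237, q = Δφ/Δψ = 0.3658, d_rh = R√(Δφ²+q²Δλ²) = 1687.9 nmi
Excess = 1687.9 − 1632.5 = 55.4 ≈ 55 nmi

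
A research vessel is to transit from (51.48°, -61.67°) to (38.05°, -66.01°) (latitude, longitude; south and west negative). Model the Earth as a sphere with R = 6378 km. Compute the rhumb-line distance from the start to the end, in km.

1533 km

Rhumb course C = atan2(Δλ, Δψ) with Δψ = ln[tan(π/4+φ₂/2)/tan(π/4+φ₁/2)] = -0.3324, Δλ = -0.0757 → C = 192.84°
d = R·|Δφ| / |cos C| = 6378·0.23440 / 0.97501 = 1533 km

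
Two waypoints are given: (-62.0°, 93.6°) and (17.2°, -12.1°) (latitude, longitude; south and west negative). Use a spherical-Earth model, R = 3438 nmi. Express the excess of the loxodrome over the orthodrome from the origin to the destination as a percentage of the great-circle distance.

4.1%

Great circle: σ = 1.9632 rad → d_gc = Rσ = 6749.6 nmi
Rhumb: Δφ = +1.3823, Δλ = -1.8448, Δψ = +1.6938, q = Δφ/Δψ = 0.8161 → d_rh = R√(Δφ²+q²Δλ²) = 7026.8 nmi
Excess = (7026.8 − 6749.6) / 6749.6 = 277.2 / 6749.6 = 4.11% ≈ 4.1%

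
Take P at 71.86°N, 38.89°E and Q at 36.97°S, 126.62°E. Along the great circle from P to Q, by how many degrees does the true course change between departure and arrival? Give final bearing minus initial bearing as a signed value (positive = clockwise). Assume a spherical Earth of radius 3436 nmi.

At departure: θ₁ = atan2(sin Δλ cos φ₂, cos φ₁ sin φ₂ − sin φ₁ cos φ₂ cos Δλ) = 105.23°
At arrival: θ₂ = atan2(sin Δλ cos φ₁, −cos φ₂ sin φ₁ + sin φ₂ cos φ₁ cos Δλ) = 157.91°
Δθ = θ₂ − θ₁ = +52.7°

+52.7°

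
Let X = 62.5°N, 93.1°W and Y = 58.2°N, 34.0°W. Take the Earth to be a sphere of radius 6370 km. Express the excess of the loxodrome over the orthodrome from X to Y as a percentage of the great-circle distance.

3.5%

Great circle: σ = 0.4974 rad → d_gc = Rσ = 3168.5 km
Rhumb: Δφ = -0.0750, Δλ = +1.0315, Δψ = -0.1520, q = Δφ/Δψ = 0.4939 → d_rh = R√(Δφ²+q²Δλ²) = 3280.0 km
Excess = (3280.0 − 3168.5) / 3168.5 = 111.5 / 3168.5 = 3.52% ≈ 3.5%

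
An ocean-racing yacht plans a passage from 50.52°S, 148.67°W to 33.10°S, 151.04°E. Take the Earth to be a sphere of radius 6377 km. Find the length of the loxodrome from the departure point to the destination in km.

Rhumb course C = atan2(Δλ, Δψ) with Δψ = ln[tan(π/4+φ₂/2)/tan(π/4+φ₁/2)] = +0.4121, Δλ = -1.0523 → C = 291.39°
d = R·|Δφ| / |cos C| = 6377·0.30404 / 0.36464 = 5317 km

5317 km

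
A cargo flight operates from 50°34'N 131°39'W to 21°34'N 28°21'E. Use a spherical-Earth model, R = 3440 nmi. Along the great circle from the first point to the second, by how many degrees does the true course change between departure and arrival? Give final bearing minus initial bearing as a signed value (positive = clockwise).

Initial bearing θ₁ = atan2(sin Δλ cos φ₂, cos φ₁ sin φ₂ − sin φ₁ cos φ₂ cos Δλ) = 19.30°
Final bearing θ₂ = (initial bearing from the destination back to the start) + 180° = 166.96°
Δθ = θ₂ − θ₁ = +147.7°

+147.7°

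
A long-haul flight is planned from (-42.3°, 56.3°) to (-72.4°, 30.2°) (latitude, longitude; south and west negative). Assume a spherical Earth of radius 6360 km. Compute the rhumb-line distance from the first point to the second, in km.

Rhumb course C = atan2(Δλ, Δψ) with Δψ = ln[tan(π/4+φ₂/2)/tan(π/4+φ₁/2)] = -1.0493, Δλ = -0.4555 → C = 203.47°
d = R·|Δφ| / |cos C| = 6360·0.52534 / 0.91729 = 3642 km

3642 km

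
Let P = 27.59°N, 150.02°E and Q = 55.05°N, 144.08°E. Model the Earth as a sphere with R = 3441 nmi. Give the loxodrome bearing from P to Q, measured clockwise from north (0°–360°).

Meridional parts: M(φ₁)=+0.5013, M(φ₂)=+1.1558 → ΔM = +0.6545;  Δλ = -0.1037 rad
tan C = Δλ / ΔM = -0.1584 → C = 351.00°

351.0°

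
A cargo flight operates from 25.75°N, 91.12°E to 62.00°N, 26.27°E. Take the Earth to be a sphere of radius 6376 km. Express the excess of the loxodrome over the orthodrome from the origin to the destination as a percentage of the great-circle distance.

Great circle: σ = 0.9724 rad → d_gc = Rσ = 6200.2 km
Rhumb: Δφ = +0.6327, Δλ = -1.1318, Δψ = +0.9236, q = Δφ/Δψ = 0.6850 → d_rh = R√(Δφ²+q²Δλ²) = 6380.5 km
Excess = (6380.5 − 6200.2) / 6200.2 = 180.3 / 6200.2 = 2.91% ≈ 2.9%

2.9%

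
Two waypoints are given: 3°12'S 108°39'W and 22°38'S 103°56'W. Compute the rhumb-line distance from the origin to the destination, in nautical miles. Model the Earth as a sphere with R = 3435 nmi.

Rhumb course C = atan2(Δλ, Δψ) with Δψ = ln[tan(π/4+φ₂/2)/tan(π/4+φ₁/2)] = -0.3498, Δλ = +0.0823 → C = 166.76°
d = R·|Δφ| / |cos C| = 3435·0.33918 / 0.97341 = 1197 nmi

1197 nmi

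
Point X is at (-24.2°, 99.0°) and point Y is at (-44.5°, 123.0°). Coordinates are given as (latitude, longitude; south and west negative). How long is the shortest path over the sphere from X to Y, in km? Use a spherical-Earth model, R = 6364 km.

Haversine: a = sin²(Δφ/2)+cos φ₁ cos φ₂ sin²(Δλ/2) = 0.05918;  σ = 2·atan2(√a,√(1−a))
σ = 28.159° → d = Rσ = 6364·0.49146 = 3128 km

3128 km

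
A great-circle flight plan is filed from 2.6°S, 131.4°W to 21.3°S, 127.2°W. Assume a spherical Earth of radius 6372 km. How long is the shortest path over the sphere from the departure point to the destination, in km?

cos σ = sin φ₁ sin φ₂ + cos φ₁ cos φ₂ cos Δλ
      = sin(-2.60°)sin(-21.30°) + cos(-2.60°)cos(-21.30°)cos(4.20°) = 0.9447
σ = 19.142° → d = Rσ = 6372·0.33408 = 2129 km

2129 km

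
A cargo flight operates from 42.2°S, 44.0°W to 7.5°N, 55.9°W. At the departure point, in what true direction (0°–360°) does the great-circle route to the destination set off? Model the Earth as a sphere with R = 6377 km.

344.7°

N = sin Δλ·cos φ₂ = -0.2044;  D = cos φ₁ sin φ₂ − sin φ₁ cos φ₂ cos Δλ = +0.7484
initial course = atan2(N, D) = 344.72°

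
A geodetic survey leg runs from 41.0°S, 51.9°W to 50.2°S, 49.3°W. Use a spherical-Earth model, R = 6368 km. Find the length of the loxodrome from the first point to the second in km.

1042 km

Δψ = ln[tan(π/4+φ₂/2)/tan(π/4+φ₁/2)] = -0.2303;  Δφ = -0.1606 rad,  Δλ = +0.0454 rad
q = Δφ/Δψ = 0.6973
d = R·√(Δφ² + q²Δλ²) = 6368·0.16366 = 1042 km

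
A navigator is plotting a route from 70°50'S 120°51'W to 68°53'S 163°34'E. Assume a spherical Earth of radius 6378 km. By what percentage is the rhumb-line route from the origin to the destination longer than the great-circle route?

Great circle: σ = 0.4261 rad → d_gc = Rσ = 2717.6 km
Rhumb: Δφ = +0.0340, Δλ = -1.3192, Δψ = +0.0989, q = Δφ/Δψ = 0.3441 → d_rh = R√(Δφ²+q²Δλ²) = 2903.1 km
Excess = (2903.1 − 2717.6) / 2717.6 = 185.5 / 2717.6 = 6.83% ≈ 6.8%

6.8%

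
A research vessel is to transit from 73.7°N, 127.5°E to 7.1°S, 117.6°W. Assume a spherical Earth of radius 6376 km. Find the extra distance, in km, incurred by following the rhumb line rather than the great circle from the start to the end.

Great circle: cos σ = sin φ₁ sin φ₂ + cos φ₁ cos φ₂ cos Δλ,  σ = 1.8089 rad → d_gc = 11533.8 km
Rhumb line: Δψ = -2.0677, q = Δφ/Δψ = 0.6820, d_rh = R√(Δφ²+q²Δλ²) = 12526.0 km
Excess = 12526.0 − 11533.8 = 992.2 ≈ 992 km

992 km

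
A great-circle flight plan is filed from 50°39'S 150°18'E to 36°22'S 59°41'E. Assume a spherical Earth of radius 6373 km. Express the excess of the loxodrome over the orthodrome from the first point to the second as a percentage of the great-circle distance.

5.9%

Great circle: σ = 1.1006 rad → d_gc = Rσ = 7014.4 km
Rhumb: Δφ = +0.2493, Δλ = -1.5816, Δψ = +0.3462, q = Δφ/Δψ = 0.7200 → d_rh = R√(Δφ²+q²Δλ²) = 7428.7 km
Excess = (7428.7 − 7014.4) / 7014.4 = 414.3 / 7014.4 = 5.91% ≈ 5.9%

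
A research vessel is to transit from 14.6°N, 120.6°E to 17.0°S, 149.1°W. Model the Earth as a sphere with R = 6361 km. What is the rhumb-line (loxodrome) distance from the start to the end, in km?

Δψ = ln[tan(π/4+φ₂/2)/tan(π/4+φ₁/2)] = -0.5588;  Δφ = -0.5515 rad,  Δλ = +1.5760 rad
q = Δφ/Δψ = 0.9870
d = R·√(Δφ² + q²Δλ²) = 6361·1.65045 = 10498 km

10498 km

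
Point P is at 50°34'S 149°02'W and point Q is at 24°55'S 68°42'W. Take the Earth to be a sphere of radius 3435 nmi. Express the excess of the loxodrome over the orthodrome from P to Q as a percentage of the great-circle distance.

3.7%

Great circle: σ = 1.1350 rad → d_gc = Rσ = 3898.7 nmi
Rhumb: Δφ = +0.4477, Δλ = +1.4021, Δψ = +0.5769, q = Δφ/Δψ = 0.7760 → d_rh = R√(Δφ²+q²Δλ²) = 4041.4 nmi
Excess = (4041.4 − 3898.7) / 3898.7 = 142.7 / 3898.7 = 3.66% ≈ 3.7%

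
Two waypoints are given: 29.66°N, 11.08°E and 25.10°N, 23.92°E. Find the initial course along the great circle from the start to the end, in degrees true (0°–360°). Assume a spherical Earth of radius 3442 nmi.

θ = atan2( sin Δλ·cos φ₂ ,  cos φ₁ sin φ₂ − sin φ₁ cos φ₂ cos Δλ )
  = atan2(+0.2012, -0.0683) = 108.75°

108.7°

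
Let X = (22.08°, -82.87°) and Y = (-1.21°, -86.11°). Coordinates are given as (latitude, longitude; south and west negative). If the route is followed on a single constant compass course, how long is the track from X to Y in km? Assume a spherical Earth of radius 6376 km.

2616 km

Δψ = ln[tan(π/4+φ₂/2)/tan(π/4+φ₁/2)] = -0.4164;  Δφ = -0.4065 rad,  Δλ = -0.0565 rad
q = Δφ/Δψ = 0.9762
d = R·√(Δφ² + q²Δλ²) = 6376·0.41022 = 2616 km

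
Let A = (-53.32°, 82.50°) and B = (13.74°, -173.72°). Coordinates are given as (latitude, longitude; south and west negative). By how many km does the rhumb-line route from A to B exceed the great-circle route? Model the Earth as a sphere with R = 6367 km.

358 km

Great circle: cos σ = sin φ₁ sin φ₂ + cos φ₁ cos φ₂ cos Δλ,  σ = 1.9057 rad → d_gc = 12133.72 km
Rhumb line: Δψ = +1.3463, q = Δφ/Δψ = 0.8694, d_rh = R√(Δφ²+q²Δλ²) = 12492.16 km
Excess = 12492.16 − 12133.72 = 358.44 ≈ 358 km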